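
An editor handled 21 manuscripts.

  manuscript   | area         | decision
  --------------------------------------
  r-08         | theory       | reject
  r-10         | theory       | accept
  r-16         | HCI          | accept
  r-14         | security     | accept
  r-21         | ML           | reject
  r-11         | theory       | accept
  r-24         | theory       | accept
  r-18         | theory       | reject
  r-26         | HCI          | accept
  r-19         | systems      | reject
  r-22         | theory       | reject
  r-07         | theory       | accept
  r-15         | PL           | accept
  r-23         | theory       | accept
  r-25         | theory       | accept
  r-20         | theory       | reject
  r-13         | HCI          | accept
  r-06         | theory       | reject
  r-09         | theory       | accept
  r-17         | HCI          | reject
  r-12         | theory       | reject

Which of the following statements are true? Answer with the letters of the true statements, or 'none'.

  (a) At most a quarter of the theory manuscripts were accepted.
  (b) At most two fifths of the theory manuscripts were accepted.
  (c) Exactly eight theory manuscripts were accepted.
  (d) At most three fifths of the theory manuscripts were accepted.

|A| = 13, |A ∩ B| = 7, |A ∖ B| = 6.
(a) |A ∩ B| / |A| ≤ 1/4: fails.
(b) |A ∩ B| / |A| ≤ 2/5: fails.
(c) |A ∩ B| = 8: fails.
(d) |A ∩ B| / |A| ≤ 3/5: holds.

(d)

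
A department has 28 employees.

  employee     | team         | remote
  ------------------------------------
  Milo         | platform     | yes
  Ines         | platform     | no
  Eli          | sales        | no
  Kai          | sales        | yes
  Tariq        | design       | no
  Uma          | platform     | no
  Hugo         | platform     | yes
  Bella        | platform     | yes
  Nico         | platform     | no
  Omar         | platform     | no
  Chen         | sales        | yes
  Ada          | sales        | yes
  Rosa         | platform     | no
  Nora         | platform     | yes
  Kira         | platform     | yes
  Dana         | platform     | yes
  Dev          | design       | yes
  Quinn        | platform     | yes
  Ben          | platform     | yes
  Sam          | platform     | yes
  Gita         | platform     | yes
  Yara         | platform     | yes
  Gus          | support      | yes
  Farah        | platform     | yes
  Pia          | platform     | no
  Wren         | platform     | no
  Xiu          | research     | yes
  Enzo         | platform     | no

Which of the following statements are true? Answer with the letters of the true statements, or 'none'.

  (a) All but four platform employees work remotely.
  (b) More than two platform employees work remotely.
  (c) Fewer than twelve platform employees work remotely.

(b)

|A| = 20, |A ∩ B| = 12, |A ∖ B| = 8.
(a) |A ∖ B| = 4: fails.
(b) |A ∩ B| > 2: holds.
(c) |A ∩ B| < 12: fails.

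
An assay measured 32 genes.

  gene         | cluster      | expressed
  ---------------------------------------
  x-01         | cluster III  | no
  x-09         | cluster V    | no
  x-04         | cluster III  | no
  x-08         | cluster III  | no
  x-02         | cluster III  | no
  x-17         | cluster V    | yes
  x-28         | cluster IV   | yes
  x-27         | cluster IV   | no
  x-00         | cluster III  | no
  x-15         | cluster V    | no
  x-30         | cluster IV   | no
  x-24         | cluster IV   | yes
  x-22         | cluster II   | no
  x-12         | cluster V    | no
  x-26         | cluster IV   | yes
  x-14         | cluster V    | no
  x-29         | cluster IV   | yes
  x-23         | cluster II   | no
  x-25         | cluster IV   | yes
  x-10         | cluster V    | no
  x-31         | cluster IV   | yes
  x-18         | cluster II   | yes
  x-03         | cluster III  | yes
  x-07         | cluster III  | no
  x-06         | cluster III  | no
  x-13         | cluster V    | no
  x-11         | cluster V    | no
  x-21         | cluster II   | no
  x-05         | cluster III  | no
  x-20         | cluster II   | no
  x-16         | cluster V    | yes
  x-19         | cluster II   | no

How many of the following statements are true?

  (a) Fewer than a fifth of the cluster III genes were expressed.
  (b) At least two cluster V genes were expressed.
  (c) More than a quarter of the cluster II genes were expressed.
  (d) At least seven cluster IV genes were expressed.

2

(a) cluster III: |A| = 9, |A ∩ B| = 1; needs |A ∩ B| / |A| < 1/5 — true.
(b) cluster V: |A| = 9, |A ∩ B| = 2; needs |A ∩ B| ≥ 2 — true.
(c) cluster II: |A| = 6, |A ∩ B| = 1; needs |A ∩ B| / |A| > 1/4 — false.
(d) cluster IV: |A| = 8, |A ∩ B| = 6; needs |A ∩ B| ≥ 7 — false.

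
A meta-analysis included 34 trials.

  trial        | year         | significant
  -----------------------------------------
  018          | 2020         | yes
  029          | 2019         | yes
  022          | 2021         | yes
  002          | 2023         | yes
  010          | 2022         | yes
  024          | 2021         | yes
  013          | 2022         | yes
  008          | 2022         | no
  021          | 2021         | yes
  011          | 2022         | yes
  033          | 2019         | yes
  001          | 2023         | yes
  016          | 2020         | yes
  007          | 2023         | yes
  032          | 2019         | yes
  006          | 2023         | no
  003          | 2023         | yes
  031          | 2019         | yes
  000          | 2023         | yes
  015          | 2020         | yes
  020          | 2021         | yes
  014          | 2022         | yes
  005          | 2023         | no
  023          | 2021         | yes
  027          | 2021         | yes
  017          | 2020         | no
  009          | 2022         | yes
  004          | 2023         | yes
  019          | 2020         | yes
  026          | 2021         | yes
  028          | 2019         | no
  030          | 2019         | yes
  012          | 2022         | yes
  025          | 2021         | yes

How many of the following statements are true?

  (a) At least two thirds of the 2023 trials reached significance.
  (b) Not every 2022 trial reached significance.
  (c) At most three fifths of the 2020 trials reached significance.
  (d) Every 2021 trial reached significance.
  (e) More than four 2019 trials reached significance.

(a) 2023: |A| = 8, |A ∩ B| = 6; needs |A ∩ B| / |A| ≥ 2/3 — true.
(b) 2022: |A| = 7, |A ∩ B| = 6; needs A ⊄ B (|A ∖ B| ≥ 1) — true.
(c) 2020: |A| = 5, |A ∩ B| = 4; needs |A ∩ B| / |A| ≤ 3/5 — false.
(d) 2021: |A| = 8, |A ∩ B| = 8; needs A ⊆ B, i.e. every element of A is in B (|A ∖ B| = 0) — true.
(e) 2019: |A| = 6, |A ∩ B| = 5; needs |A ∩ B| > 4 — true.

4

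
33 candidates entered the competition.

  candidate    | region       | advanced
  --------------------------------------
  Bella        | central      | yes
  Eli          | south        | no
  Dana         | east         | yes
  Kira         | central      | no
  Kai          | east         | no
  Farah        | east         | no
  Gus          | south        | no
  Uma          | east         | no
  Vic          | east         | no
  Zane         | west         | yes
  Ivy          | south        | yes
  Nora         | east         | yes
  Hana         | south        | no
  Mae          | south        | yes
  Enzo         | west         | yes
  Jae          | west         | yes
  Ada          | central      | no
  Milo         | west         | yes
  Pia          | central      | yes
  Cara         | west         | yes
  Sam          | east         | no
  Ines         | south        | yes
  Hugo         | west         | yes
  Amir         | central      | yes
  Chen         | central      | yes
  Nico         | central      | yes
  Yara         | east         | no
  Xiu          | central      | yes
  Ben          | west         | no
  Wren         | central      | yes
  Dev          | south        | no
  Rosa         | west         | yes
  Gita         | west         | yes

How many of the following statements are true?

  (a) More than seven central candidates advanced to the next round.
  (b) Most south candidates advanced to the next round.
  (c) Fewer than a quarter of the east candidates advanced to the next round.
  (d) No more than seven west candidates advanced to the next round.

0

(a) central: |A| = 9, |A ∩ B| = 7; needs |A ∩ B| > 7 — false.
(b) south: |A| = 7, |A ∩ B| = 3; needs |A ∩ B| > |A ∖ B| — false.
(c) east: |A| = 8, |A ∩ B| = 2; needs |A ∩ B| / |A| < 1/4 — false.
(d) west: |A| = 9, |A ∩ B| = 8; needs |A ∩ B| ≤ 7 — false.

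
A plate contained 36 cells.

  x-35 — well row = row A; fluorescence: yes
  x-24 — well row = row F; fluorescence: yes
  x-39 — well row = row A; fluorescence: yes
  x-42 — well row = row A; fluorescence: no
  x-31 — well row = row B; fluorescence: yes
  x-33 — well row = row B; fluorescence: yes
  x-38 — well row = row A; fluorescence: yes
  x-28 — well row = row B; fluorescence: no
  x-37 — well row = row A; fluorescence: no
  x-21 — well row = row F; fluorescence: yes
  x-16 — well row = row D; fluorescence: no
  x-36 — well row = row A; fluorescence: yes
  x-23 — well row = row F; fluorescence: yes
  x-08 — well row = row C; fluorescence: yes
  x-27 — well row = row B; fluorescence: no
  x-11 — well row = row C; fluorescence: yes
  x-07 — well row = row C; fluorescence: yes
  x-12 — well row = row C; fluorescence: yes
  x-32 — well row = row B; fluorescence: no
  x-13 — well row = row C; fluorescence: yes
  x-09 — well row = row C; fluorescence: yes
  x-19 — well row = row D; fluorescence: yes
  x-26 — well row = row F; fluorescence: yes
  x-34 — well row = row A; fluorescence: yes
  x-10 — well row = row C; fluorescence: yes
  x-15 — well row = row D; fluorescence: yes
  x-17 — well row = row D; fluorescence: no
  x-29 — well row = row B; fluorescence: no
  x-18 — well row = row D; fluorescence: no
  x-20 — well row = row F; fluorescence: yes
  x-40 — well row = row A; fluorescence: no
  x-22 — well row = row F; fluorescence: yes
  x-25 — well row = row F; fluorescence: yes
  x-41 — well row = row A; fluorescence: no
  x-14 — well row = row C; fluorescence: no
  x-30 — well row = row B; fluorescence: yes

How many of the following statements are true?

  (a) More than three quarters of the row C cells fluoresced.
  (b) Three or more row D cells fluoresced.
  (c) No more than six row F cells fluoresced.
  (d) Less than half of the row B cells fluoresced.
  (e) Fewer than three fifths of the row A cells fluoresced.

(a) row C: |A| = 8, |A ∩ B| = 7; needs |A ∩ B| / |A| > 3/4 — true.
(b) row D: |A| = 5, |A ∩ B| = 2; needs |A ∩ B| ≥ 3 — false.
(c) row F: |A| = 7, |A ∩ B| = 7; needs |A ∩ B| ≤ 6 — false.
(d) row B: |A| = 7, |A ∩ B| = 3; needs |A ∩ B| < |A ∖ B| — true.
(e) row A: |A| = 9, |A ∩ B| = 5; needs |A ∩ B| / |A| < 3/5 — true.

3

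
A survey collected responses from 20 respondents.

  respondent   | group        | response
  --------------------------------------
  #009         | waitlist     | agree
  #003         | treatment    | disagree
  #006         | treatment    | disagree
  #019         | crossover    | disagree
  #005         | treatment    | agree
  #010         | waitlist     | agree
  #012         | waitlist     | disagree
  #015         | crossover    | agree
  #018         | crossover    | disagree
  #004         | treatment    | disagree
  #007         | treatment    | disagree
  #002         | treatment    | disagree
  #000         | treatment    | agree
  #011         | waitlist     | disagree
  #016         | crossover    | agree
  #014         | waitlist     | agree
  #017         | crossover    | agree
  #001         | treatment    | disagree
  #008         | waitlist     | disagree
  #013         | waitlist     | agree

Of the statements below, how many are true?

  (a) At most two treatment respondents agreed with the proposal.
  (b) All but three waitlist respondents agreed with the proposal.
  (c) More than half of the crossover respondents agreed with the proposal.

3

(a) treatment: |A| = 8, |A ∩ B| = 2; needs |A ∩ B| ≤ 2 — true.
(b) waitlist: |A| = 7, |A ∩ B| = 4; needs |A ∖ B| = 3 — true.
(c) crossover: |A| = 5, |A ∩ B| = 3; needs |A ∩ B| > |A ∖ B| — true.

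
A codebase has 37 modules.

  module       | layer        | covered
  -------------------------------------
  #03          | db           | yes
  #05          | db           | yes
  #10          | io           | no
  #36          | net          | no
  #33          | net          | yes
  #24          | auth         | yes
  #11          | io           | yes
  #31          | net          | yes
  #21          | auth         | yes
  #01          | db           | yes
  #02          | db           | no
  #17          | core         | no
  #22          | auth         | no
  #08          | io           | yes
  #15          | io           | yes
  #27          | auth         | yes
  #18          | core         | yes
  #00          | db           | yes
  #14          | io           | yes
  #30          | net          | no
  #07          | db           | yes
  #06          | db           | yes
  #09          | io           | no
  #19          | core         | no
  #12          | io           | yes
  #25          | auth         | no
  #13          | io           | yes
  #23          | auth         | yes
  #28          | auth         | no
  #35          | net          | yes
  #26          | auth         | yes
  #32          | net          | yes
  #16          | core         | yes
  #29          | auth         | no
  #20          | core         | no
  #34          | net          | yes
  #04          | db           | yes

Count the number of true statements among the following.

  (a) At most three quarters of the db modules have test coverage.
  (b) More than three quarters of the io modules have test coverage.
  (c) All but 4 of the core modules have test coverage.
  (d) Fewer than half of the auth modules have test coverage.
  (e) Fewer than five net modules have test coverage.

0

(a) db: |A| = 8, |A ∩ B| = 7; needs |A ∩ B| / |A| ≤ 3/4 — false.
(b) io: |A| = 8, |A ∩ B| = 6; needs |A ∩ B| / |A| > 3/4 — false.
(c) core: |A| = 5, |A ∩ B| = 2; needs |A ∖ B| = 4 — false.
(d) auth: |A| = 9, |A ∩ B| = 5; needs |A ∩ B| < |A ∖ B| — false.
(e) net: |A| = 7, |A ∩ B| = 5; needs |A ∩ B| < 5 — false.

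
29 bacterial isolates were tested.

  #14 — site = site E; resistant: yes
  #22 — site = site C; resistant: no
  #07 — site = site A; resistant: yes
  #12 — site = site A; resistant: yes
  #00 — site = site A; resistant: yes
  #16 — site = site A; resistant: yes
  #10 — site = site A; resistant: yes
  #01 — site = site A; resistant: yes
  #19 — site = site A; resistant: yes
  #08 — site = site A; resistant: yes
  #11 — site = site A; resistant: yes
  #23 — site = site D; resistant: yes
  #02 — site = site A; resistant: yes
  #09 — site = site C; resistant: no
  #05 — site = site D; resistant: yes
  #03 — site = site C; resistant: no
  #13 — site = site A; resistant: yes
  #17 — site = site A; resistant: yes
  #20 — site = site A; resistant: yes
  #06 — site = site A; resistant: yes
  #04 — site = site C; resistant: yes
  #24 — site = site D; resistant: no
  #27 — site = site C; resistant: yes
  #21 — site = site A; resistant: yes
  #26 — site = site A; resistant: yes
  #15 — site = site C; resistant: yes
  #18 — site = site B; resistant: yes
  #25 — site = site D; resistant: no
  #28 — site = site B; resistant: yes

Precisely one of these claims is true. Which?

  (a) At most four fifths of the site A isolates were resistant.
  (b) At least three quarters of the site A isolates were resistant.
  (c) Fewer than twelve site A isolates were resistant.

(b)

|A| = 16, |A ∩ B| = 16, |A ∖ B| = 0.
(a) requires |A ∩ B| / |A| ≤ 4/5: false.
(b) requires |A ∩ B| / |A| ≥ 3/4: true.
(c) requires |A ∩ B| < 12: false.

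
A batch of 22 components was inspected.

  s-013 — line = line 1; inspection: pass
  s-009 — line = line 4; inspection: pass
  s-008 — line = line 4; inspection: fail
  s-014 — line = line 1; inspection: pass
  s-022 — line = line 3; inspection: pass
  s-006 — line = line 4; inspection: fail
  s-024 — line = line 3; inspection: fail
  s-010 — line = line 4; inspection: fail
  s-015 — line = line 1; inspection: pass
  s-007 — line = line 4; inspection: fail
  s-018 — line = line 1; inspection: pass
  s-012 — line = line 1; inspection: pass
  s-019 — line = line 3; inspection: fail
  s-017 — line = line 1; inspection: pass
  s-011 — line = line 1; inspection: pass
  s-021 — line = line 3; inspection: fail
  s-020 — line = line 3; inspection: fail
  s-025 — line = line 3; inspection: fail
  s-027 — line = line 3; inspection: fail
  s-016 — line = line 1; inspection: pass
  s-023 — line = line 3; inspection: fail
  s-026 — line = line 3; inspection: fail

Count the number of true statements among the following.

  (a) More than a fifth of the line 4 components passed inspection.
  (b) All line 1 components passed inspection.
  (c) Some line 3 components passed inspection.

(a) line 4: |A| = 5, |A ∩ B| = 1; needs |A ∩ B| / |A| > 1/5 — false.
(b) line 1: |A| = 8, |A ∩ B| = 8; needs A ⊆ B, i.e. every element of A is in B (|A ∖ B| = 0) — true.
(c) line 3: |A| = 9, |A ∩ B| = 1; needs A ∩ B ≠ ∅ (|A ∩ B| ≥ 1) — true.

2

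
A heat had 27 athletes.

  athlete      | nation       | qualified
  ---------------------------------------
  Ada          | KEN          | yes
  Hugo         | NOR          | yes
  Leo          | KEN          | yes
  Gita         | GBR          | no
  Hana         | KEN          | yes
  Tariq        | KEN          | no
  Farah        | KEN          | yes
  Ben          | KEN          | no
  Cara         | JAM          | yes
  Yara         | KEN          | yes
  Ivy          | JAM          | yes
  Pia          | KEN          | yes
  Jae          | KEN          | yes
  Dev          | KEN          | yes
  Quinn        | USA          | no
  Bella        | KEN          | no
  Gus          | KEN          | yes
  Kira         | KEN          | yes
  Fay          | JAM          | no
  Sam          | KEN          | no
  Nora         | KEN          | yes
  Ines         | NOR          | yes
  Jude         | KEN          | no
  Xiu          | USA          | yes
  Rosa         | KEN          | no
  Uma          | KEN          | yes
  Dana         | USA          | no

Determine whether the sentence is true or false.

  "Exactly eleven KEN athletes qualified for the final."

False

Truth condition: |A ∩ B| = 11.
|A| = 18, |A ∩ B| = 12, |A ∖ B| = 6.
|A ∩ B| = 12, so the statement is false.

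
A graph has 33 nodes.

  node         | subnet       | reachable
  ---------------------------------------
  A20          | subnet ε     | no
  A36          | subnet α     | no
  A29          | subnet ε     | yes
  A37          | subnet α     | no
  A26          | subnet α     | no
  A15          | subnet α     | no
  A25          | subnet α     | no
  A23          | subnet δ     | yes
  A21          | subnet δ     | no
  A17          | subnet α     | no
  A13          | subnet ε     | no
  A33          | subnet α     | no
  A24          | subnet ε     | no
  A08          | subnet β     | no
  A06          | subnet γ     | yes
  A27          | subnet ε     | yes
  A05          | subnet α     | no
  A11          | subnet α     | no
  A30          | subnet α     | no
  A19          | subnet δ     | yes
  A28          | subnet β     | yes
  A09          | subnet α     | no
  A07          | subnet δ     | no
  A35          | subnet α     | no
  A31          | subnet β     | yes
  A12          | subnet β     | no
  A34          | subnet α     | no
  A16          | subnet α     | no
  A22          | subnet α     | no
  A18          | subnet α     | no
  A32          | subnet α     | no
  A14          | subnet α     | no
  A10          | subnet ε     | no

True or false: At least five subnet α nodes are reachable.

'At least five subnet α nodes are reachable' holds iff |A ∩ B| ≥ 5.
|A| = 18, |A ∩ B| = 0, |A ∖ B| = 18.
|A ∩ B| = 0, so the statement is false.

False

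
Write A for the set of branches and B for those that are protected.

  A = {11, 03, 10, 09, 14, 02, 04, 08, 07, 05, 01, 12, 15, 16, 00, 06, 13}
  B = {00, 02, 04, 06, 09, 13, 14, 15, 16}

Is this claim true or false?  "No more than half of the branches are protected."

Truth condition: |A ∩ B| ≤ |A ∖ B|.
|A| = 17, |A ∩ B| = 9, |A ∖ B| = 8.
9 > 8, so the statement is false.

False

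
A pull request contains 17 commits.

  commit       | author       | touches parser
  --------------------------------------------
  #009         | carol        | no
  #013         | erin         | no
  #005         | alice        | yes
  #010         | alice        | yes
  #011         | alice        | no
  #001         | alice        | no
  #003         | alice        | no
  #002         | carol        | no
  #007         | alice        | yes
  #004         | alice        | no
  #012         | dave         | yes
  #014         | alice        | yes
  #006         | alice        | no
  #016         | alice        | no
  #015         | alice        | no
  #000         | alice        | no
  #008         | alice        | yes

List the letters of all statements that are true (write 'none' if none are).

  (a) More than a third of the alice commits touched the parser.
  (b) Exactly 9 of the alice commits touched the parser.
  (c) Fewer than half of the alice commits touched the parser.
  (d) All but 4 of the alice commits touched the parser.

(a), (c)

|A| = 13, |A ∩ B| = 5, |A ∖ B| = 8.
(a) |A ∩ B| / |A| > 1/3: holds.
(b) |A ∩ B| = 9: fails.
(c) |A ∩ B| < |A ∖ B|: holds.
(d) |A ∖ B| = 4: fails.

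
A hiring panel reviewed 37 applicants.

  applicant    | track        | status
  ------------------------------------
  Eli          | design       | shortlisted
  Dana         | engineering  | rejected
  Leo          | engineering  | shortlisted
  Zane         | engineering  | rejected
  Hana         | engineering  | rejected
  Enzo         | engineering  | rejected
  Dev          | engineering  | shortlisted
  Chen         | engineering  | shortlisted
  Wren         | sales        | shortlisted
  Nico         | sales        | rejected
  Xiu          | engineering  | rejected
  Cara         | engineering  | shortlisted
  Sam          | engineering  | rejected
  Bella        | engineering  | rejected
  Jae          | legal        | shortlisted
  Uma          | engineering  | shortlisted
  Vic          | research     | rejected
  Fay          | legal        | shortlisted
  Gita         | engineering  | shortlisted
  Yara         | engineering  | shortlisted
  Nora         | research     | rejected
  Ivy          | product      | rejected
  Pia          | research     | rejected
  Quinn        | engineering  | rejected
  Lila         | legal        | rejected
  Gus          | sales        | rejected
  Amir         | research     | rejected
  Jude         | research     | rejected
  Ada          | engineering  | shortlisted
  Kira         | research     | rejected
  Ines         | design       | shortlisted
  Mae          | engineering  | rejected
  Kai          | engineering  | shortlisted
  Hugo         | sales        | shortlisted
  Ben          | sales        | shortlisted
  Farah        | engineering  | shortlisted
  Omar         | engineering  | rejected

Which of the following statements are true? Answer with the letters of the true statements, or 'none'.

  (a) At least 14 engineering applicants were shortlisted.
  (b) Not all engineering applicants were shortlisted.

|A| = 20, |A ∩ B| = 10, |A ∖ B| = 10.
(a) |A ∩ B| ≥ 14: fails.
(b) A ⊄ B (|A ∖ B| ≥ 1): holds.

(b)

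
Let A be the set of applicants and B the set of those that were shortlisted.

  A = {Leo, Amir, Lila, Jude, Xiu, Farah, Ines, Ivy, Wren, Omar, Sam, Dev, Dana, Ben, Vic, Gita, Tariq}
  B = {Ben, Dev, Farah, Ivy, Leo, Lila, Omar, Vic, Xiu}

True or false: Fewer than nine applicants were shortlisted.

False

'Fewer than nine applicants were shortlisted' holds iff |A ∩ B| < 9.
|A| = 17, |A ∩ B| = 9, |A ∖ B| = 8.
|A ∩ B| = 9, so the statement is false.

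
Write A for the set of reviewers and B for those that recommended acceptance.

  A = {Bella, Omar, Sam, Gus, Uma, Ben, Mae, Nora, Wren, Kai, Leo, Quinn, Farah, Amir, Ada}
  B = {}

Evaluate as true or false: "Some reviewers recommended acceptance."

False

Truth condition: A ∩ B ≠ ∅ (|A ∩ B| ≥ 1).
|A| = 15, |A ∩ B| = 0, |A ∖ B| = 15.
So the statement is false.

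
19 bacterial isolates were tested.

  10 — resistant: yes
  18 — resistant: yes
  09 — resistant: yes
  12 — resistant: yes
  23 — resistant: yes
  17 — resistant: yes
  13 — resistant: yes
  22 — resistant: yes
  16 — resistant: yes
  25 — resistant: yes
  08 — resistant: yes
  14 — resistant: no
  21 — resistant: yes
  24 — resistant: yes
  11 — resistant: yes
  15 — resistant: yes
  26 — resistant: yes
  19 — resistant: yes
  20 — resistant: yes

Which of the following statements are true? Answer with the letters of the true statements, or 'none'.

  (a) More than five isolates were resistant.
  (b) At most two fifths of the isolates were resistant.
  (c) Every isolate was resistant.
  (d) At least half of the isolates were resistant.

(a), (d)

|A| = 19, |A ∩ B| = 18, |A ∖ B| = 1.
(a) |A ∩ B| > 5: holds.
(b) |A ∩ B| / |A| ≤ 2/5: fails.
(c) A ⊆ B, i.e. every element of A is in B (|A ∖ B| = 0): fails.
(d) |A ∩ B| ≥ |A ∖ B|: holds.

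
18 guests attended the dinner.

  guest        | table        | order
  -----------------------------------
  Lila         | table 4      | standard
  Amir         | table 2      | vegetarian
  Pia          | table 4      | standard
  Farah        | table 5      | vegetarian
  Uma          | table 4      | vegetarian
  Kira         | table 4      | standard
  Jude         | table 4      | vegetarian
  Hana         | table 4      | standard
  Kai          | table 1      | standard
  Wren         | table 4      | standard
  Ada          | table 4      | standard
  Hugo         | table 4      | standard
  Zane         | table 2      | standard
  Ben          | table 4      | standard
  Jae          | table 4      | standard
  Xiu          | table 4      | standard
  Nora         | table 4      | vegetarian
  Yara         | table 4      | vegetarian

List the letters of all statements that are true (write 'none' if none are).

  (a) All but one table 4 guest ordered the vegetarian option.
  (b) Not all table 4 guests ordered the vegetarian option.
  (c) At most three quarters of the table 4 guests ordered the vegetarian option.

(b), (c)

|A| = 14, |A ∩ B| = 4, |A ∖ B| = 10.
(a) |A ∖ B| = 1: fails.
(b) A ⊄ B (|A ∖ B| ≥ 1): holds.
(c) |A ∩ B| / |A| ≤ 3/4: holds.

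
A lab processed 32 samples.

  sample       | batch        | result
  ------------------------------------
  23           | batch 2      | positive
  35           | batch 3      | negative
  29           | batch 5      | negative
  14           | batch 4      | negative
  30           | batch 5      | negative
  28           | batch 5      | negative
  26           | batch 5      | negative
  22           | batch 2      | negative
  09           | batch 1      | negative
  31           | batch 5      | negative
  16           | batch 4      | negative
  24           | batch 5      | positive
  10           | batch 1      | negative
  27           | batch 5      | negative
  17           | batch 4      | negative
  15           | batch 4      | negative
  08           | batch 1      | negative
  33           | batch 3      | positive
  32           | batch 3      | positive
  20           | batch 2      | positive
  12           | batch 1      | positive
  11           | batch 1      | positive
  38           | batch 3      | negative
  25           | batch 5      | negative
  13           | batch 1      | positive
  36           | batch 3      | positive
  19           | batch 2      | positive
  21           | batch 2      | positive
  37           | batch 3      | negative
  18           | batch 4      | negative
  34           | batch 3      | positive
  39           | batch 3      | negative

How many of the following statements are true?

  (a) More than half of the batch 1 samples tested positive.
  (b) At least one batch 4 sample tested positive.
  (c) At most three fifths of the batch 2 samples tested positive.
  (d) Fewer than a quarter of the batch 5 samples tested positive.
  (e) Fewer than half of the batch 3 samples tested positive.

(a) batch 1: |A| = 6, |A ∩ B| = 3; needs |A ∩ B| > |A ∖ B| — false.
(b) batch 4: |A| = 5, |A ∩ B| = 0; needs A ∩ B ≠ ∅ (|A ∩ B| ≥ 1) — false.
(c) batch 2: |A| = 5, |A ∩ B| = 4; needs |A ∩ B| / |A| ≤ 3/5 — false.
(d) batch 5: |A| = 8, |A ∩ B| = 1; needs |A ∩ B| / |A| < 1/4 — true.
(e) batch 3: |A| = 8, |A ∩ B| = 4; needs |A ∩ B| < |A ∖ B| — false.

1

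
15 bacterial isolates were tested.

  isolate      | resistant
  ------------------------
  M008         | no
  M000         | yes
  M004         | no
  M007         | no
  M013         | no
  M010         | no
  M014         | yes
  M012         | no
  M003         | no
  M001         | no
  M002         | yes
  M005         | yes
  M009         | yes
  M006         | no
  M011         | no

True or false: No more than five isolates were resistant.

True

Truth condition: |A ∩ B| ≤ 5.
|A| = 15, |A ∩ B| = 5, |A ∖ B| = 10.
|A ∩ B| = 5, so the statement is true.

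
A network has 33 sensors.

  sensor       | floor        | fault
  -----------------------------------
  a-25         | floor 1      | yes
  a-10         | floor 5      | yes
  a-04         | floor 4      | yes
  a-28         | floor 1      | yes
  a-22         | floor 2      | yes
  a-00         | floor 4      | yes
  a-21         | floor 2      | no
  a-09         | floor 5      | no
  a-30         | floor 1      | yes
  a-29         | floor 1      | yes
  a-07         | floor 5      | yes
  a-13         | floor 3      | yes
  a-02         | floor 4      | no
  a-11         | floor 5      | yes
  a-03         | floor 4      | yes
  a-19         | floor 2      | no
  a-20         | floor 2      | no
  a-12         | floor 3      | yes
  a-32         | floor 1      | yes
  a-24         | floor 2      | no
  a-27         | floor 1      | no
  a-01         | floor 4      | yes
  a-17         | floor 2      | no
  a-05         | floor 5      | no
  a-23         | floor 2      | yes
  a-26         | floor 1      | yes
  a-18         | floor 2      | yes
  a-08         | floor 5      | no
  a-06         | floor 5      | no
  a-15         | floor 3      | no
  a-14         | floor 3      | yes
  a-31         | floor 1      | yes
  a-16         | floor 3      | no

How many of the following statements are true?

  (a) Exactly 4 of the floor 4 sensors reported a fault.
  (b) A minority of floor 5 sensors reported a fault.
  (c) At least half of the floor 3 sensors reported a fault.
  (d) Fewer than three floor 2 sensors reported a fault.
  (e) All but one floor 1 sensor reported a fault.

4

(a) floor 4: |A| = 5, |A ∩ B| = 4; needs |A ∩ B| = 4 — true.
(b) floor 5: |A| = 7, |A ∩ B| = 3; needs |A ∩ B| < |A ∖ B| — true.
(c) floor 3: |A| = 5, |A ∩ B| = 3; needs |A ∩ B| ≥ |A ∖ B| — true.
(d) floor 2: |A| = 8, |A ∩ B| = 3; needs |A ∩ B| < 3 — false.
(e) floor 1: |A| = 8, |A ∩ B| = 7; needs |A ∖ B| = 1 — true.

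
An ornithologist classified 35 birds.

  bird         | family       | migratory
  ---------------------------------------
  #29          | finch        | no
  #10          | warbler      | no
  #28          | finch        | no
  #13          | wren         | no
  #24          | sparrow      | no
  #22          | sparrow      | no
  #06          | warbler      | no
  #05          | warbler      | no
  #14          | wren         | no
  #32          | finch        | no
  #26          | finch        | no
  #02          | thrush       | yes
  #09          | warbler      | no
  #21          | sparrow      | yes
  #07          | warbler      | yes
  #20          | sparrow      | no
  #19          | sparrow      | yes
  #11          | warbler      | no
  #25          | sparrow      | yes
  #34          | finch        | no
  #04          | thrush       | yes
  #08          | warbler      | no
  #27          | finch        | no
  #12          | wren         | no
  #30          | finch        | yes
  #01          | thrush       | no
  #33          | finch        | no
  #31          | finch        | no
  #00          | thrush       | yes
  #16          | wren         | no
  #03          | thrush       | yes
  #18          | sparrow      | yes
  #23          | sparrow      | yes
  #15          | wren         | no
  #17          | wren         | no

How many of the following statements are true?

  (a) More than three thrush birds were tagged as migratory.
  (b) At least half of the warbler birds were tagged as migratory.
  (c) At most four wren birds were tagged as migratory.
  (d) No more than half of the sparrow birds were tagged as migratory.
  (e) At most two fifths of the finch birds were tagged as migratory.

(a) thrush: |A| = 5, |A ∩ B| = 4; needs |A ∩ B| > 3 — true.
(b) warbler: |A| = 7, |A ∩ B| = 1; needs |A ∩ B| ≥ |A ∖ B| — false.
(c) wren: |A| = 6, |A ∩ B| = 0; needs |A ∩ B| ≤ 4 — true.
(d) sparrow: |A| = 8, |A ∩ B| = 5; needs |A ∩ B| ≤ |A ∖ B| — false.
(e) finch: |A| = 9, |A ∩ B| = 1; needs |A ∩ B| / |A| ≤ 2/5 — true.

3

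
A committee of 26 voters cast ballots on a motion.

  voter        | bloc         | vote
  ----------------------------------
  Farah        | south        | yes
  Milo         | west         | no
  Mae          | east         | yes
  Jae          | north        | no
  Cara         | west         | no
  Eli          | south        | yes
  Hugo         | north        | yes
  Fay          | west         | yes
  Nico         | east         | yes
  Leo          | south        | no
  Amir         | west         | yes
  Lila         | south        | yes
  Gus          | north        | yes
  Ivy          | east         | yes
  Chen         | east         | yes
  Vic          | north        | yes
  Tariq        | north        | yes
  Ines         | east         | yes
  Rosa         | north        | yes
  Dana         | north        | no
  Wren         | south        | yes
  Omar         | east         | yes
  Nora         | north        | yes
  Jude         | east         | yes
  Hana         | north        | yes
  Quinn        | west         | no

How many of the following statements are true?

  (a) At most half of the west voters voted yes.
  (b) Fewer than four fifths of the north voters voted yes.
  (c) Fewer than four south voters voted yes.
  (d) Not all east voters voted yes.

(a) west: |A| = 5, |A ∩ B| = 2; needs |A ∩ B| ≤ |A ∖ B| — true.
(b) north: |A| = 9, |A ∩ B| = 7; needs |A ∩ B| / |A| < 4/5 — true.
(c) south: |A| = 5, |A ∩ B| = 4; needs |A ∩ B| < 4 — false.
(d) east: |A| = 7, |A ∩ B| = 7; needs A ⊄ B (|A ∖ B| ≥ 1) — false.

2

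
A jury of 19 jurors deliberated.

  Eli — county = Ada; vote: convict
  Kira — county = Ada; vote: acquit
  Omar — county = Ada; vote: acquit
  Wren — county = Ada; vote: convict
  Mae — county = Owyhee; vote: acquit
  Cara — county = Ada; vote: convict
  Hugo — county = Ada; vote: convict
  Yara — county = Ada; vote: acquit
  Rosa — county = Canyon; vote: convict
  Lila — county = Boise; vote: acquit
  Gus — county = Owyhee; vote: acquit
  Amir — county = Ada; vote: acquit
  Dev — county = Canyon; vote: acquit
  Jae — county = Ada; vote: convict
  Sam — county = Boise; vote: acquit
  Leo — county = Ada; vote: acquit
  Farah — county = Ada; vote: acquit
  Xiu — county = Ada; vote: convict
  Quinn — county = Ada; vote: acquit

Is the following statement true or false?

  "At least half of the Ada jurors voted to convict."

False

Truth condition: |A ∩ B| ≥ |A ∖ B|.
A (the restrictor) = {Eli, Kira, Omar, Wren, Cara, Hugo, Yara, Amir, Jae, Leo, Farah, Xiu, Quinn}, |A| = 13.
A ∩ B = {Eli, Wren, Cara, Hugo, Jae, Xiu}, so |A ∩ B| = 6.
A ∖ B = {Kira, Omar, Yara, Amir, Leo, Farah, Quinn}, so |A ∖ B| = 7.
6 < 7, so the statement is false.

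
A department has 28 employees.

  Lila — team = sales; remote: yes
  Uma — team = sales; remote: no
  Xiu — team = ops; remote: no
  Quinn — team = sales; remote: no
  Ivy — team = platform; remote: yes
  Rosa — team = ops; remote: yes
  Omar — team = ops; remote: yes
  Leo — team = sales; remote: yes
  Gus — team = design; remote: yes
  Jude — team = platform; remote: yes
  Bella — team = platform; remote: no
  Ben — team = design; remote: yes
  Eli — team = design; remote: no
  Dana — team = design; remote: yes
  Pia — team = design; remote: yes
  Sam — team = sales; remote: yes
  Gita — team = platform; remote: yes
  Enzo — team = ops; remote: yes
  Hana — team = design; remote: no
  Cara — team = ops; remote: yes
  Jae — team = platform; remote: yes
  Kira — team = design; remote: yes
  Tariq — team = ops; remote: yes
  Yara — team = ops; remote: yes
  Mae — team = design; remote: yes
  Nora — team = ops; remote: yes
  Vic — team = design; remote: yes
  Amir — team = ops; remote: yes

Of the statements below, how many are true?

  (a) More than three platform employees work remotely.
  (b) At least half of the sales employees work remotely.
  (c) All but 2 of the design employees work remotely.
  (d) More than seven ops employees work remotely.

(a) platform: |A| = 5, |A ∩ B| = 4; needs |A ∩ B| > 3 — true.
(b) sales: |A| = 5, |A ∩ B| = 3; needs |A ∩ B| ≥ |A ∖ B| — true.
(c) design: |A| = 9, |A ∩ B| = 7; needs |A ∖ B| = 2 — true.
(d) ops: |A| = 9, |A ∩ B| = 8; needs |A ∩ B| > 7 — true.

4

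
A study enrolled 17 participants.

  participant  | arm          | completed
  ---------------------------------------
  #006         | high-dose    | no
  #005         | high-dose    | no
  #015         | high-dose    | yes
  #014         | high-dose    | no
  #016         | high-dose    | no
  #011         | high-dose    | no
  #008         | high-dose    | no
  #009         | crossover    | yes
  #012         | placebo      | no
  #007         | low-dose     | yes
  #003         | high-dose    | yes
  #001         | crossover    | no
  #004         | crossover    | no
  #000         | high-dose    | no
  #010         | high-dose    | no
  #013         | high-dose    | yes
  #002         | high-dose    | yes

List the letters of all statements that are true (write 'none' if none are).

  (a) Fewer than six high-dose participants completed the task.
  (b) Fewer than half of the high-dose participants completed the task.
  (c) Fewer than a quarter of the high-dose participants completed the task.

(a), (b)

|A| = 12, |A ∩ B| = 4, |A ∖ B| = 8.
(a) |A ∩ B| < 6: holds.
(b) |A ∩ B| < |A ∖ B|: holds.
(c) |A ∩ B| / |A| < 1/4: fails.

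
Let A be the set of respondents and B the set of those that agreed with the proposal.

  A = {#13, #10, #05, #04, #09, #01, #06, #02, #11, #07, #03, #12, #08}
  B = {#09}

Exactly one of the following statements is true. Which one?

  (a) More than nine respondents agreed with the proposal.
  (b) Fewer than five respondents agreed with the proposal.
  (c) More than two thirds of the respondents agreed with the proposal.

(b)

|A| = 13, |A ∩ B| = 1, |A ∖ B| = 12.
(a) requires |A ∩ B| > 9: false.
(b) requires |A ∩ B| < 5: true.
(c) requires |A ∩ B| / |A| > 2/3: false.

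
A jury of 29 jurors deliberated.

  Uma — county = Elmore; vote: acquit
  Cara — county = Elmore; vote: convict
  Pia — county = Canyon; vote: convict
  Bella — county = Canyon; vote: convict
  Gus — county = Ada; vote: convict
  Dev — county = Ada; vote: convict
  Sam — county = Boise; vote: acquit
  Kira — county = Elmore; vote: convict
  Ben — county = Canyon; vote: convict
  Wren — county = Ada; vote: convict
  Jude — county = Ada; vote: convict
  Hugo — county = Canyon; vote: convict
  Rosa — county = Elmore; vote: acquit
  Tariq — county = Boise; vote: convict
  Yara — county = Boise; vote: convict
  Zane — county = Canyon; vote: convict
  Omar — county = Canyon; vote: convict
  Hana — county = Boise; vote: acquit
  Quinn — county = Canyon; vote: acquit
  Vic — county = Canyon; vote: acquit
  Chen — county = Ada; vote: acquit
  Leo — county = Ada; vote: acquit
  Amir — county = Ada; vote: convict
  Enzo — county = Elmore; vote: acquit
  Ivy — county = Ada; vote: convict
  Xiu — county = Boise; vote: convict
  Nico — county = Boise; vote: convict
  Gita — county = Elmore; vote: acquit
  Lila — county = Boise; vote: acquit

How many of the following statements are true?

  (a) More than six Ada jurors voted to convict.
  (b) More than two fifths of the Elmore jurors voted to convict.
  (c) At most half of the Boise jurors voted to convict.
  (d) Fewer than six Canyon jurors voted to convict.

0

(a) Ada: |A| = 8, |A ∩ B| = 6; needs |A ∩ B| > 6 — false.
(b) Elmore: |A| = 6, |A ∩ B| = 2; needs |A ∩ B| / |A| > 2/5 — false.
(c) Boise: |A| = 7, |A ∩ B| = 4; needs |A ∩ B| ≤ |A ∖ B| — false.
(d) Canyon: |A| = 8, |A ∩ B| = 6; needs |A ∩ B| < 6 — false.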